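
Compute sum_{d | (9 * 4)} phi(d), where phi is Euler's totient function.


First, 9 * 4 = 36. One classical identity is sum_{d | n} phi(d) = n (each k in [1, n] has a unique gcd with n, and among the k's with gcd(k, n) = n/d there are phi(d) of them). So the sum equals 36. We also verify directly:
Divisors of 36: 1, 2, 3, 4, 6, 9, 12, 18, 36.
phi values: 1, 1, 2, 2, 2, 6, 4, 6, 12.
Sum = 36.

36


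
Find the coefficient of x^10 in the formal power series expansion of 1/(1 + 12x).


Write 1/(1 + c x) = 1/(1 - (-c) x) and apply the geometric-series identity
1/(1 - y) = sum_{k>=0} y^k to get 1/(1 + c x) = sum_{k>=0} (-c)^k x^k.
So the coefficient of x^k is (-c)^k = (-1)^k * c^k.
Here c = 12 and k = 10:
(-12)^10 = 1 * 61917364224 = 61917364224

61917364224


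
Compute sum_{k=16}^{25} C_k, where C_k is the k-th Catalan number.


C_16 through C_25: 35357670, 129644790, 477638700, 1767263190, 6564120420, 24466267020, 91482563640, 343059613650, 1289904147324, 4861946401452
Sum = 35357670 + 129644790 + 477638700 + 1767263190 + 6564120420 + 24466267020 + 91482563640 + 343059613650 + 1289904147324 + 4861946401452
= 6619833017856

6619833017856


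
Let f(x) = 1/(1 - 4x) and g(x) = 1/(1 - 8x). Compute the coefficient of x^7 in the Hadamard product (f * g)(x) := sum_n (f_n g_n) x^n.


f has coefficients f_k = 4^k and g has coefficients g_k = 8^k, so the Hadamard product has coefficient (f*g)_k = 4^k * 8^k = 32^k.
For k = 7: 32^7 = 34359738368.

34359738368


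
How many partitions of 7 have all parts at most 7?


Using the generating function (1-x)^(-1)(1-x^2)^(-1)...(1-x^7)^(-1),
the coefficient of x^7 counts these restricted partitions.
Result = 15

15


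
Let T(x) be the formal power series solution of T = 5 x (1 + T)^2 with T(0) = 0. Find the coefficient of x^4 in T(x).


Apply the Lagrange inversion formula: if T = 5 x * phi(T) with phi(t) = (1 + t)^2, then [x^n] T = 5^n * (1/n) [t^(n-1)] phi(t)^n = 5^n * (1/n) [t^(n-1)] (1 + t)^(2n) = 5^n * (1/n) C(2n, n-1).
Using the identity C(2n, n-1) = C(2n, n) * n / (n+1), the unscaled factor equals C(2n, n) / (n+1) = C_n, the n-th Catalan number.
For n = 4: C_4 = C(8, 4) / 5 = 70/5 = 14.
With the 5^4 = 625 factor, the coefficient is 625 * 14 = 8750.

8750


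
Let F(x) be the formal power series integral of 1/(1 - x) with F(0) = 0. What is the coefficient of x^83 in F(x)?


1/(1 - x) = sum_{k>=0} x^k. Integrating termwise and using F(0) = 0 gives
F(x) = sum_{k>=0} x^(k+1) / (k+1) = sum_{m>=1} x^m / m = -ln(1 - x).
So the coefficient of x^83 is 1/83 = 1/83.

1/83


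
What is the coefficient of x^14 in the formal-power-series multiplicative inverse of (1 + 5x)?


The inverse is 1/(1 + 5x). Apply the geometric identity 1/(1 - y) = sum_{k>=0} y^k with y = -5x:
1/(1 + 5x) = sum_{k>=0} (-5)^k x^k.
So the coefficient of x^14 is (-5)^14 = 6103515625.

6103515625


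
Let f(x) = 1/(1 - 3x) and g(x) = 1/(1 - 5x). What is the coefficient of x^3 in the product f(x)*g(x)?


The coefficient of x^n in f*g is the Cauchy product: sum_{k=0}^{n} a^k * b^(n-k).
With a=3, b=5, n=3:
sum_{k=0}^{3} 3^k * 5^(3-k)
= 272

272


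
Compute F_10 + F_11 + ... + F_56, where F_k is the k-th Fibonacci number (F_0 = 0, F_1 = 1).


Use the identity sum_{k=0}^{N} F_k = F_{N+2} - 1 (which follows from F_{k+2} - F_{k+1} = F_k). Then
sum_{k=10}^{56} F_k = (F_{58} - 1) - (F_{11} - 1) = F_{58} - F_{11}.
Computing: F_{58} = 591286729879, F_{11} = 89, so
Sum = 591286729879 - 89 = 591286729790.

591286729790


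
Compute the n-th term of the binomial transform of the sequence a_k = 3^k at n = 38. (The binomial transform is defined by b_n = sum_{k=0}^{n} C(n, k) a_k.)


With a_k = 3^k, b_n = sum_{k=0}^{n} C(n, k) 3^k = (1 + 3)^n by the binomial theorem.
For n = 38: (1 + 3)^38 = 4^38 = 75557863725914323419136.

75557863725914323419136


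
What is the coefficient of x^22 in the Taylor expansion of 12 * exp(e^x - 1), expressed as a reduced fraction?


exp(e^x - 1) = sum_{k>=0} Bell_k x^k / k!, where Bell_k is the k-th Bell number.
So the coefficient of x^22 is 12 * Bell_22 / 22!.
Computing: Bell_22 = 4506715738447323 and 22! = 1124000727777607680000, giving
12 * 4506715738447323/1124000727777607680000 = 88366975263673/1836602496368640000.

88366975263673/1836602496368640000


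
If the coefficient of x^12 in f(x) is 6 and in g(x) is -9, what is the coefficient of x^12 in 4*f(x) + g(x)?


Scalar multiplication scales coefficients: 4 * 6 = 24.
Then add the g coefficient: 24 + -9
= 15

15


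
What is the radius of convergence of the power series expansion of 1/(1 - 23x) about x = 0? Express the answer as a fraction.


Expanding 1/(1 - 23x) = sum_{k>=0} 23^k x^k, the series converges when |23x| < 1, i.e., |x| < 1/23.
So the radius of convergence is 1/23 = 1/23.

1/23


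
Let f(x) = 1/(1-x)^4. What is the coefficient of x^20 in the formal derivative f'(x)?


Differentiate: d/dx [ 1/(1-x)^r ] = r / (1-x)^(r+1).
Here r = 4, so f'(x) = 4 / (1-x)^5.
The expansion of 1/(1-x)^(r+1) has coefficient of x^n equal to C(n+r, r).
So the coefficient of x^20 in f'(x) is
4 * C(24, 4) = 4 * 10626 = 42504

42504


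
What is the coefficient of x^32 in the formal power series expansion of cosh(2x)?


The Maclaurin series is cosh(t) = sum_{m>=0} t^(2m) / (2m)!, so substituting t = 2x, only even powers of x are nonzero, with coefficient of x^(2m) equal to 2^(2m) / (2m)!.
For x^32 the coefficient is 2^32/32! = 4294967296/263130836933693530167218012160000000 = 2/122529844256906551386796875.

2/122529844256906551386796875


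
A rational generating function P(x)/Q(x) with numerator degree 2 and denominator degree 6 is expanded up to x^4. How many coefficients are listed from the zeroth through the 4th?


Expanding up to x^4 gives the coefficients for x^0, x^1, ..., x^4.
That is 4 + 1 = 5 coefficients in total.

5


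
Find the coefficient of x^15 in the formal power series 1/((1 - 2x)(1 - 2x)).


By partial fractions or Cauchy convolution:
The coefficient equals sum_{k=0}^{15} 2^k * 2^(15-k).
= 524288

524288


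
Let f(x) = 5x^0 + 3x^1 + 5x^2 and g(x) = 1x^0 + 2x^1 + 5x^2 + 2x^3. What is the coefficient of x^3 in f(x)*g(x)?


Cauchy product at x^3:
5*2 + 3*5 + 5*2
= 35

35


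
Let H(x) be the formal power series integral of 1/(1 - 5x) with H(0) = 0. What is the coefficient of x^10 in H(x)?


1/(1 - 5x) = sum_{k>=0} 5^k x^k. Integrating termwise with H(0) = 0:
H(x) = sum_{k>=0} 5^k x^(k+1) / (k+1) = sum_{m>=1} 5^(m-1) x^m / m.
For m = 10: 5^9/10 = 1953125/10 = 390625/2.

390625/2


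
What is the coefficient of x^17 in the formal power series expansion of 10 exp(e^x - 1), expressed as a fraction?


exp(e^x - 1) is the exponential generating function for the Bell numbers Bell_k: exp(e^x - 1) = sum_{k>=0} Bell_k x^k / k!.
So the coefficient of x^17 in 10 exp(e^x - 1) is 10 Bell_17 / 17!.
Computing: Bell_17 = 82864869804 and 17! = 355687428096000, giving
10 * 82864869804/355687428096000 = 255755771/109780070400.

255755771/109780070400


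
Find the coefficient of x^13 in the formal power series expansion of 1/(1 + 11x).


Write 1/(1 + c x) = 1/(1 - (-c) x) and apply the geometric-series identity
1/(1 - y) = sum_{k>=0} y^k to get 1/(1 + c x) = sum_{k>=0} (-c)^k x^k.
So the coefficient of x^k is (-c)^k = (-1)^k * c^k.
Here c = 11 and k = 13:
(-11)^13 = -1 * 34522712143931 = -34522712143931

-34522712143931


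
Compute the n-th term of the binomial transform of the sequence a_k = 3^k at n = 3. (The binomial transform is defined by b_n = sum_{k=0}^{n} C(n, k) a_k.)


With a_k = 3^k, b_n = sum_{k=0}^{n} C(n, k) 3^k = (1 + 3)^n by the binomial theorem.
For n = 3: (1 + 3)^3 = 4^3 = 64.

64


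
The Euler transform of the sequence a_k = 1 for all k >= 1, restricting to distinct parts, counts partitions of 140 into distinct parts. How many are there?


Partitions of 140 into distinct parts can be computed via generating function.
Product (1+x)(1+x^2)(1+x^3)...
The coefficient of x^140 = 9617150

9617150


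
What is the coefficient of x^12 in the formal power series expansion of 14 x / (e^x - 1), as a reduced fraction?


The exponential generating function for Bernoulli numbers is
x / (e^x - 1) = sum_{k>=0} B_k x^k / k!.
So the coefficient of x^12 in 14 x / (e^x - 1) is 14 B_12 / 12!.
Computing: B_12 = -691/2730, 12! = 479001600, giving
14 * -691/2730 / 479001600 = -691/93405312000.

-691/93405312000


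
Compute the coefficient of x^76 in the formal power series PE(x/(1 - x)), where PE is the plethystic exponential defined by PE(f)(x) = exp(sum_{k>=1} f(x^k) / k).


For f(x) = x/(1 - x) we have
sum_{k>=1} f(x^k) / k = sum_{k>=1} (1/k) * x^k / (1 - x^k) = sum_{k, m >= 1} x^(k m) / k,
which after exponentiating simplifies to
PE(x/(1 - x)) = prod_{k>=1} 1 / (1 - x^k).
This is the generating function for the partition function p(n), so the coefficient of x^76 is p(76).
Computing p(76) by dynamic programming over parts 1, 2, ..., 76: p(76) = 9289091.

9289091


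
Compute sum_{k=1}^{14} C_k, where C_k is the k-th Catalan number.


C_1 through C_14: 1, 2, 5, 14, 42, 132, 429, 1430, 4862, 16796, 58786, 208012, 742900, 2674440
Sum = 1 + 2 + 5 + 14 + 42 + 132 + 429 + 1430 + 4862 + 16796 + 58786 + 208012 + 742900 + 2674440
= 3707851

3707851


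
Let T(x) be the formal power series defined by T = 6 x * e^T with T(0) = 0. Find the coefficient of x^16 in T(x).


Apply the Lagrange inversion formula: if T = 6 x * phi(T) with phi(t) = e^t, then
[x^n] T = 6^n * (1/n) [t^(n-1)] phi(t)^n = 6^n * (1/n) [t^(n-1)] e^(n t) = 6^n * (1/n) * n^(n-1) / (n-1)! = 6^n * n^(n-1) / n!.
When c = 1 this is the Cayley count of rooted labeled trees on n vertices, divided by n!.
For n = 16: 6^16 * 16^15 / 16! = 2821109907456 * 1152921504606846976/20922789888000 = 136157723851059414171648/875875.

136157723851059414171648/875875


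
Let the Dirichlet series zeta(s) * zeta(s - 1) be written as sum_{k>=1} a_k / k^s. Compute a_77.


Convolution gives a_k = sum_{d | k} d * 1 = sum_{d | k} d = sigma(k), the sum of positive divisors of k.
For k = 77, the divisors are 1, 7, 11, 77, so
sigma(77) = 1 + 7 + 11 + 77 = 96.

96


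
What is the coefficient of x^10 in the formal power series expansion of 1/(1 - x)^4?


The expansion 1/(1 - x)^r = sum_{k>=0} C(k + r - 1, r - 1) x^k follows from the multiset / negative-binomial theorem (or from repeated differentiation of the geometric series).
For r = 4 and k = 10:
C(13, 3) = 6227020800 / (6 * 3628800) = 286.

286


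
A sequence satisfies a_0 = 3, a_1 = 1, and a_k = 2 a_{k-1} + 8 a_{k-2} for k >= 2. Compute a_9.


The characteristic equation is t^2 - 2 t - 8 = 0, with roots r_1 = 4 and r_2 = -2 (so c_1 = r_1 + r_2, c_2 = -r_1 r_2 as required).
One can use the closed form a_n = A r_1^n + B r_2^n, but direct iteration is more reliable:
a_0 = 3, a_1 = 1, a_2 = 26, a_3 = 60, a_4 = 328, a_5 = 1136, a_6 = 4896, a_7 = 18880, a_8 = 76928, a_9 = 304896.
So a_9 = 304896.

304896


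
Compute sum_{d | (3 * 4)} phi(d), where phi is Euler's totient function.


First, 3 * 4 = 12. One classical identity is sum_{d | n} phi(d) = n (each k in [1, n] has a unique gcd with n, and among the k's with gcd(k, n) = n/d there are phi(d) of them). So the sum equals 12. We also verify directly:
Divisors of 12: 1, 2, 3, 4, 6, 12.
phi values: 1, 1, 2, 2, 2, 4.
Sum = 12.

12


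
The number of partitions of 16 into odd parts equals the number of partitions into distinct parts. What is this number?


Computing partitions of 16 into odd parts (1, 3, 5, ...):
Using the generating function prod_{k>=0} 1/(1-x^(2k+1)),
the count is 32

32


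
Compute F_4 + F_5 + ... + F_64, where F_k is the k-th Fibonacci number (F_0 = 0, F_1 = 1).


Use the identity sum_{k=0}^{N} F_k = F_{N+2} - 1 (which follows from F_{k+2} - F_{k+1} = F_k). Then
sum_{k=4}^{64} F_k = (F_{66} - 1) - (F_{5} - 1) = F_{66} - F_{5}.
Computing: F_{66} = 27777890035288, F_{5} = 5, so
Sum = 27777890035288 - 5 = 27777890035283.

27777890035283


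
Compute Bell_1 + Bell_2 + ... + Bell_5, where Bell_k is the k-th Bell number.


Recall Bell_k counts set partitions of a k-set (with Bell_0 = 1 by convention).
Bell_1 through Bell_5: 1, 2, 5, 15, 52
Sum = 1 + 2 + 5 + 15 + 52 = 75.

75


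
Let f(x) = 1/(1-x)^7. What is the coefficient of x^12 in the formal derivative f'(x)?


Differentiate: d/dx [ 1/(1-x)^r ] = r / (1-x)^(r+1).
Here r = 7, so f'(x) = 7 / (1-x)^8.
The expansion of 1/(1-x)^(r+1) has coefficient of x^n equal to C(n+r, r).
So the coefficient of x^12 in f'(x) is
7 * C(19, 7) = 7 * 50388 = 352716

352716


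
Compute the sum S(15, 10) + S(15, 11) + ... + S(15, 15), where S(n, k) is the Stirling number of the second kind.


By definition, S(n, k) counts partitions of an n-set into exactly k nonempty blocks.
Computing row n = 15 for k = 10..15:
S(15, k): 12662650, 1479478, 106470, 4550, 105, 1
Sum = 14253254.

14253254


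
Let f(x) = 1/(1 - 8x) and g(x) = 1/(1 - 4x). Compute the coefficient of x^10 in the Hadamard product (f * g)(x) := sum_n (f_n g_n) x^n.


f has coefficients f_k = 8^k and g has coefficients g_k = 4^k, so the Hadamard product has coefficient (f*g)_k = 8^k * 4^k = 32^k.
For k = 10: 32^10 = 1125899906842624.

1125899906842624


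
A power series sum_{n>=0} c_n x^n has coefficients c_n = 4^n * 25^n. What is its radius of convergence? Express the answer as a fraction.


By the root test (Cauchy-Hadamard), the radius is R = 1 / limsup_n |c_n|^(1/n).
Here |c_n|^(1/n) = (4^n * 25^n)^(1/n) = 4 * 25 = 100 for all n.
So R = 1/100 = 1/100.

1/100


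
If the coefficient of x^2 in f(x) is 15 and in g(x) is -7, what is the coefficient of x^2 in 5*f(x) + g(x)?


Scalar multiplication scales coefficients: 5 * 15 = 75.
Then add the g coefficient: 75 + -7
= 68

68


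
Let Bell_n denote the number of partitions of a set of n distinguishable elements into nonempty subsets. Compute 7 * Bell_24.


Bell_24 can be computed from the Bell triangle or from Dobinski's identity Bell_n = (1/e) * sum_{k>=0} k^n / k!.
Computing Bell_24 = 445958869294805289.
Then 7 * 445958869294805289 = 3121712085063637023.

3121712085063637023


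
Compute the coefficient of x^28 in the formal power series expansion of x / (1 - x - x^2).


Let f(x) = sum_{k>=0} a_k x^k. Multiplying f(x) * (1 - x - x^2) = x and matching coefficients gives a_0 = 0, a_1 = 1, and a_k = a_{k-1} + a_{k-2} for k >= 2. These are the Fibonacci numbers F_k.
Iterating from F_0 = 0, F_1 = 1:
F_0=0, F_1=1, F_2=1, F_3=2, F_4=3, F_5=5, F_6=8, F_7=13, F_8=21, F_9=34, ...
F_28 = 317811.

317811


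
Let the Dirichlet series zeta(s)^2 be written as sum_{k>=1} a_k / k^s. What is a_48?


The Dirichlet convolution of the constant function 1 with itself gives (1 * 1)(k) = sum_{d | k} 1 = d(k), the number of positive divisors of k.
Since zeta(s) = sum_{k>=1} 1/k^s, we have zeta(s)^2 = sum_{k>=1} d(k)/k^s, so a_k = d(k).
For k = 48: the divisors are 1, 2, 3, 4, 6, 8, 12, 16, 24, 48.
Count = 10.

10


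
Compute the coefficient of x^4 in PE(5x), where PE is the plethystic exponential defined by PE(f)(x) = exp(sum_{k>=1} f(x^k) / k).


With f(x) = 5x, the exponent is sum_{k>=1} 5 x^k / k = 5 * (-ln(1 - x)). Exponentiating:
PE(5x) = exp(-5 ln(1 - x)) = 1/(1 - x)^5.
By the negative binomial expansion, [x^n] 1/(1 - x)^5 = C(n + 4, 4).
For n = 4: C(8, 4) = 70.

70


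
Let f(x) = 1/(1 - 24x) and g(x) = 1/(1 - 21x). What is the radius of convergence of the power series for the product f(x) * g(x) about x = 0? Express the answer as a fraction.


The radius of 1/(1 - 24x) is 1/24 (nearest singularity at x = 1/24), and the radius of 1/(1 - 21x) is 1/21.
The product f(x)*g(x) = 1/((1 - 24x)(1 - 21x)) has singularities at both 1/24 and 1/21, so its radius of convergence is the distance to the nearest one:
min(1/24, 1/21) = 1/24.

1/24


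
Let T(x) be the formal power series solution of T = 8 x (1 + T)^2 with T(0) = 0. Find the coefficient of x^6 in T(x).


Apply the Lagrange inversion formula: if T = 8 x * phi(T) with phi(t) = (1 + t)^2, then [x^n] T = 8^n * (1/n) [t^(n-1)] phi(t)^n = 8^n * (1/n) [t^(n-1)] (1 + t)^(2n) = 8^n * (1/n) C(2n, n-1).
Using the identity C(2n, n-1) = C(2n, n) * n / (n+1), the unscaled factor equals C(2n, n) / (n+1) = C_n, the n-th Catalan number.
For n = 6: C_6 = C(12, 6) / 7 = 924/7 = 132.
With the 8^6 = 262144 factor, the coefficient is 262144 * 132 = 34603008.

34603008


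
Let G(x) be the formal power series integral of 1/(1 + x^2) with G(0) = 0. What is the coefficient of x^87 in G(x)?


1/(1 + x^2) = sum_{j>=0} (-1)^j x^(2j). Integrating termwise with G(0) = 0:
G(x) = sum_{j>=0} (-1)^j x^(2j+1) / (2j+1) = arctan(x).
Only odd powers are nonzero. For x^87 write 87 = 2*43 + 1, giving
(-1)^43 / 87 = -1/87 = -1/87.

-1/87


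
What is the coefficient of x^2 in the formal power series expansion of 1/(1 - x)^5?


The expansion 1/(1 - x)^r = sum_{k>=0} C(k + r - 1, r - 1) x^k follows from the multiset / negative-binomial theorem (or from repeated differentiation of the geometric series).
For r = 5 and k = 2:
C(6, 4) = 720 / (24 * 2) = 15.

15


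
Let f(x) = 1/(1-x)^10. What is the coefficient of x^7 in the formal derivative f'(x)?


Differentiate: d/dx [ 1/(1-x)^r ] = r / (1-x)^(r+1).
Here r = 10, so f'(x) = 10 / (1-x)^11.
The expansion of 1/(1-x)^(r+1) has coefficient of x^n equal to C(n+r, r).
So the coefficient of x^7 in f'(x) is
10 * C(17, 10) = 10 * 19448 = 194480

194480


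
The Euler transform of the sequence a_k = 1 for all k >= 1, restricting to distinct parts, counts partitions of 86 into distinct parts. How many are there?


Partitions of 86 into distinct parts can be computed via generating function.
Product (1+x)(1+x^2)(1+x^3)...
The coefficient of x^86 = 133184

133184


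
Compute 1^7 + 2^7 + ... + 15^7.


This power sum has a closed form given by Faulhaber's formula
sum_{k=1}^{m} k^p = (1 / (p + 1)) * sum_{j=0}^{p} C(p + 1, j) B_j m^(p + 1 - j),
but for small m direct computation is fastest:
1 + 128 + 2187 + 16384 + 78125 + 279936 + 823543 + 2097152 + 4782969 + 10000000 + 19487171 + 35831808 + 62748517 + 105413504 + 170859375 = 412420800.

412420800


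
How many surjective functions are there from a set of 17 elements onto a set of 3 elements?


By inclusion-exclusion on which target elements are missed, the number of surjections from an n-set onto a k-set is
surj(n, k) = sum_{j=0}^{k} (-1)^j C(k, j) (k - j)^n.
Equivalently surj(n, k) = k! * S(n, k), where S(n, k) is the Stirling number of the second kind.
For n = 17, k = 3:
S(17, 3) = 21457825, so
surj = 3! * 21457825 = 6 * 21457825 = 128746950.

128746950


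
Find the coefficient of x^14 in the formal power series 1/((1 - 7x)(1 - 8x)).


By partial fractions or Cauchy convolution:
The coefficient equals sum_{k=0}^{14} 7^k * 8^(14-k).
= 30436810578889

30436810578889


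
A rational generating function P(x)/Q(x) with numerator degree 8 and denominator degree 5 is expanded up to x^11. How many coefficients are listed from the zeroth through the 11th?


Expanding up to x^11 gives the coefficients for x^0, x^1, ..., x^11.
That is 11 + 1 = 12 coefficients in total.

12


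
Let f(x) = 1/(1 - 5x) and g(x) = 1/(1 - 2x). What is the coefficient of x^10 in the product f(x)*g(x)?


The coefficient of x^n in f*g is the Cauchy product: sum_{k=0}^{n} a^k * b^(n-k).
With a=5, b=2, n=10:
sum_{k=0}^{10} 5^k * 2^(10-k)
= 16275359

16275359


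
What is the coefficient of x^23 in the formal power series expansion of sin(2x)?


The Maclaurin series is sin(t) = sum_{k>=0} (-1)^k t^(2k+1) / (2k+1)!, so substituting t = 2x, only odd powers of x are nonzero, with coefficient of x^(2k+1) equal to (-1)^k 2^(2k+1) / (2k+1)!.
Write 23 = 2*11 + 1, giving the coefficient (-1)^11 * 2^23 / 23! = -8388608/25852016738884976640000 = -16/49308808782358125.

-16/49308808782358125


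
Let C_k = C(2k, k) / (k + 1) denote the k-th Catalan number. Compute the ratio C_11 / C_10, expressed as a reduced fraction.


Using C_k = (2k)! / (k! (k+1)!), the ratio C_{k+1}/C_k simplifies to
C_{k+1}/C_k = [(2k+2)! / ((k+1)! (k+2)!)] * [k! (k+1)! / (2k)!]
 = (2k+2)(2k+1) / ((k+1)(k+2)) = 2(2k+1) / (k+2).
For k = 10: 2(2*10 + 1) / (10 + 2) = 42/12 = 7/2.

7/2


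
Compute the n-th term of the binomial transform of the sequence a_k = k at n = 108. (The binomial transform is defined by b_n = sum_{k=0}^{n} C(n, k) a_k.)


With a_k = k, b_n = sum_{k=0}^{n} C(n, k) k. Using k * C(n, k) = n * C(n-1, k-1) gives b_n = n * sum_{k>=1} C(n-1, k-1) = n * 2^(n-1).
For n = 108: 108 * 2^107 = 108 * 162259276829213363391578010288128 = 17524001897555043246290425111117824.

17524001897555043246290425111117824


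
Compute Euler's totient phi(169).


phi(n) counts integers in [1, n] coprime to n. Using the multiplicative formula phi(n) = n * prod_{p | n} (1 - 1/p):
169 = 13^2, so
phi(169) = 169 * (1 - 1/13) = 156.

156


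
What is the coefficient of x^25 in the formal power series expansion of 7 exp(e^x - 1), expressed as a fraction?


exp(e^x - 1) is the exponential generating function for the Bell numbers Bell_k: exp(e^x - 1) = sum_{k>=0} Bell_k x^k / k!.
So the coefficient of x^25 in 7 exp(e^x - 1) is 7 Bell_25 / 25!.
Computing: Bell_25 = 4638590332229999353 and 25! = 15511210043330985984000000, giving
7 * 4638590332229999353/15511210043330985984000000 = 356814640940769181/170452857619021824000000.

356814640940769181/170452857619021824000000


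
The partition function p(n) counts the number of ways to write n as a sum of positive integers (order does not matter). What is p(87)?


Using the generating function prod_{k>=1} 1/(1-x^k), we compute p(87).
By dynamic programming over parts 1 through 87:
p(87) = 38887673

38887673


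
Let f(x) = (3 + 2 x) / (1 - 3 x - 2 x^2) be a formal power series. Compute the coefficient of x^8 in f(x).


Write f(x) = sum_{k>=0} a_k x^k. Multiplying both sides by 1 - 3 x - 2 x^2 gives
(1 - 3 x - 2 x^2) sum_{k>=0} a_k x^k = 3 + 2 x.
Matching coefficients:
 x^0: a_0 = 3
 x^1: a_1 - 3 a_0 = 2  =>  a_1 = 3*3 + 2 = 11
 x^k (k >= 2): a_k = 3 a_{k-1} + 2 a_{k-2}.
Iterating: a_2 = 39, a_3 = 139, a_4 = 495, a_5 = 1763, a_6 = 6279, a_7 = 22363, a_8 = 79647.
So the coefficient of x^8 is 79647.

79647


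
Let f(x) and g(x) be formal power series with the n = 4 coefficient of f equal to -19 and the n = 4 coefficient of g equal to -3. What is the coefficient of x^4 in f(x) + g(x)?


Addition of formal power series is termwise.
The coefficient of x^4 in f + g = -19 + -3
= -22

-22


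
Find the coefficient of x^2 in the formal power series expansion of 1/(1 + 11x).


Write 1/(1 + c x) = 1/(1 - (-c) x) and apply the geometric-series identity
1/(1 - y) = sum_{k>=0} y^k to get 1/(1 + c x) = sum_{k>=0} (-c)^k x^k.
So the coefficient of x^k is (-c)^k = (-1)^k * c^k.
Here c = 11 and k = 2:
(-11)^2 = 1 * 121 = 121

121


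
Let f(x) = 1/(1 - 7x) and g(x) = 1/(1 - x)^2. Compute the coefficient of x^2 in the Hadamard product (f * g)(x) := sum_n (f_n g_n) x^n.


f has coefficients f_k = 7^k. For g = 1/(1 - x)^2 the coefficient is g_k = C(k + 1, 1) = k + 1. The Hadamard coefficient is (f * g)_k = 7^k * (k + 1).
For k = 2: 7^2 * 3 = 49 * 3 = 147.

147


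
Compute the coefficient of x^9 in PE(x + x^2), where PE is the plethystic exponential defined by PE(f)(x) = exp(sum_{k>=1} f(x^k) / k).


With f(x) = x + x^2, the exponent is sum_{k>=1} (x^k + x^(2k)) / k = -ln(1 - x) - ln(1 - x^2). Exponentiating:
PE(x + x^2) = 1 / ((1 - x)(1 - x^2)).
This is the generating function for partitions of n into parts of size 1 or 2. The number of 2's can be any j in 0..4, and the rest are 1's, so
[x^9] = floor(9/2) + 1 = 5.

5


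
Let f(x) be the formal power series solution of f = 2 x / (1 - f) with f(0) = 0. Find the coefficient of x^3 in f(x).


Apply Lagrange inversion: f = 2 x * phi(f) with phi(t) = 1/(1 - t), so
[x^n] f = 2^n * (1/n) [t^(n-1)] phi(t)^n = 2^n * (1/n) [t^(n-1)] (1 - t)^(-n) = 2^n * (1/n) C(2n - 2, n - 1) = 2^n * C_{n-1}.
For n = 3: C_2 = C(4, 2) / 3 = 6/3 = 2.
With the 2^3 = 8 factor, the coefficient is 8 * 2 = 16.

16


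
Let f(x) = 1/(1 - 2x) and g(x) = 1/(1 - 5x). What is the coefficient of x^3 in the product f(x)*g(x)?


The coefficient of x^n in f*g is the Cauchy product: sum_{k=0}^{n} a^k * b^(n-k).
With a=2, b=5, n=3:
sum_{k=0}^{3} 2^k * 5^(3-k)
= 203

203


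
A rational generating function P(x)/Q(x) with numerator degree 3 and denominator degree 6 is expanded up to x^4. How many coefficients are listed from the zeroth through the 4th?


Expanding up to x^4 gives the coefficients for x^0, x^1, ..., x^4.
That is 4 + 1 = 5 coefficients in total.

5


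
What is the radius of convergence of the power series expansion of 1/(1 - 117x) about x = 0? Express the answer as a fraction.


Expanding 1/(1 - 117x) = sum_{k>=0} 117^k x^k, the series converges when |117x| < 1, i.e., |x| < 1/117.
So the radius of convergence is 1/117 = 1/117.

1/117


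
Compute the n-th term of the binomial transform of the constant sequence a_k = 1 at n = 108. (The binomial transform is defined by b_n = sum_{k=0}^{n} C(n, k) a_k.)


With a_k = 1 for all k, b_n = sum_{k=0}^{n} C(n, k) = 2^n by the binomial theorem.
For n = 108: 2^108 = 324518553658426726783156020576256.

324518553658426726783156020576256


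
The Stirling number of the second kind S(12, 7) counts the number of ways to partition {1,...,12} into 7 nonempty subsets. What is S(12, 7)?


Using the explicit formula S(n,k) = (1/k!) sum_{j=0}^{k} (-1)^(k-j) C(k,j) j^n:
S(12, 7) = 627396
Equivalently, S(n,k) is n! times the coefficient of x^n in the EGF (e^x - 1)^k / k!.

627396


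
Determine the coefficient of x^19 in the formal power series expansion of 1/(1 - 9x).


The geometric series identity gives 1/(1 - c x) = sum_{k>=0} c^k x^k, so the coefficient of x^k is c^k.
Here c = 9 and k = 19.
Computing: 9^19 = 1350851717672992089

1350851717672992089


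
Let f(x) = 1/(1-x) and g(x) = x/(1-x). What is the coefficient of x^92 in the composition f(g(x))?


First simplify the composition: f(g(x)) = 1/(1 - x/(1-x)) = (1-x)/((1-x) - x) = (1-x)/(1-2x).
Now extract the coefficient. Write (1-x)/(1-2x) = 1/(1-2x) - x/(1-2x).
The coefficient of x^n in 1/(1-2x) is 2^n, and in x/(1-2x) is 2^(n-1) (for n >= 1).
So the coefficient of x^92 is 2^92 - 2^91 = 4951760157141521099596496896 - 2475880078570760549798248448 = 2475880078570760549798248448.

2475880078570760549798248448


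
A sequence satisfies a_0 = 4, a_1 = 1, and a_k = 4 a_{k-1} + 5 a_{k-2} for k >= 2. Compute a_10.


The characteristic equation is t^2 - 4 t - 5 = 0, with roots r_1 = 5 and r_2 = -1 (so c_1 = r_1 + r_2, c_2 = -r_1 r_2 as required).
One can use the closed form a_n = A r_1^n + B r_2^n, but direct iteration is more reliable:
a_0 = 4, a_1 = 1, a_2 = 24, a_3 = 101, a_4 = 524, a_5 = 2601, a_6 = 13024, a_7 = 65101, a_8 = 325524, a_9 = 1627601, a_10 = 8138024.
So a_10 = 8138024.

8138024


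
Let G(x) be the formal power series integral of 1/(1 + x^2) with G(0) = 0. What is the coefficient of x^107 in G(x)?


1/(1 + x^2) = sum_{j>=0} (-1)^j x^(2j). Integrating termwise with G(0) = 0:
G(x) = sum_{j>=0} (-1)^j x^(2j+1) / (2j+1) = arctan(x).
Only odd powers are nonzero. For x^107 write 107 = 2*53 + 1, giving
(-1)^53 / 107 = -1/107 = -1/107.

-1/107


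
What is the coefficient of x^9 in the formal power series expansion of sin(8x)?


The Maclaurin series is sin(t) = sum_{k>=0} (-1)^k t^(2k+1) / (2k+1)!, so substituting t = 8x, only odd powers of x are nonzero, with coefficient of x^(2k+1) equal to (-1)^k 8^(2k+1) / (2k+1)!.
Write 9 = 2*4 + 1, giving the coefficient (-1)^4 * 8^9 / 9! = 134217728/362880 = 1048576/2835.

1048576/2835


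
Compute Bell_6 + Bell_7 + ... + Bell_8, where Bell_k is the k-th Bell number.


Recall Bell_k counts set partitions of a k-set (with Bell_0 = 1 by convention).
Bell_6 through Bell_8: 203, 877, 4140
Sum = 203 + 877 + 4140 = 5220.

5220


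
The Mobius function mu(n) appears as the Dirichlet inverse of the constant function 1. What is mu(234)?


234 has a squared prime factor, so mu(234) = 0.
Factorization reveals a repeated prime.

0


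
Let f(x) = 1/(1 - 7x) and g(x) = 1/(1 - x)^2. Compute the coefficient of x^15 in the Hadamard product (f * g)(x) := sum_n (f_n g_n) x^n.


f has coefficients f_k = 7^k. For g = 1/(1 - x)^2 the coefficient is g_k = C(k + 1, 1) = k + 1. The Hadamard coefficient is (f * g)_k = 7^k * (k + 1).
For k = 15: 7^15 * 16 = 4747561509943 * 16 = 75960984159088.

75960984159088


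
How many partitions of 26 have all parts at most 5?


Using the generating function (1-x)^(-1)(1-x^2)^(-1)...(1-x^5)^(-1),
the coefficient of x^26 counts these restricted partitions.
Result = 427

427


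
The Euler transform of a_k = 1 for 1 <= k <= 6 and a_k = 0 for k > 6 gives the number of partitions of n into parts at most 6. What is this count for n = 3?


Partitions of 3 into parts at most 6:
Using generating function (1-x)^(-1)(1-x^2)^(-1)...(1-x^6)^(-1),
the coefficient of x^3 = 3

3


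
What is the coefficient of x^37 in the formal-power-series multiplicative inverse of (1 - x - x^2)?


Let the inverse be f(x) = sum_{k>=0} a_k x^k. From f(x) * (1 - x - x^2) = 1 and matching coefficients:
 x^0: a_0 = 1.
 x^1: a_1 - a_0 = 0, so a_1 = 1.
 x^k (k >= 2): a_k - a_{k-1} - a_{k-2} = 0, i.e. a_k = a_{k-1} + a_{k-2}.
This is the Fibonacci-type recurrence shifted so that a_0 = a_1 = 1.
Iterating: a_0=1, a_1=1, a_2=2, a_3=3, a_4=5, a_5=8, a_6=13, a_7=21, a_8=34, a_9=55, ...
a_37 = 39088169.

39088169


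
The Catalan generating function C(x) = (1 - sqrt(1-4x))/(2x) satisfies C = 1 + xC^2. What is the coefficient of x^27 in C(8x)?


Substituting x -> 8x scales the n-th coefficient by 8^n, so [x^27] C(8x) = 8^27 * C_27.
C_27 = C(2*27, 27)/(28) = 1946939425648112/28 = 69533550916004.
So 8^27 * 69533550916004 = 2417851639229258349412352 * 69533550916004 = 168121810063691369842338813504712081408.

168121810063691369842338813504712081408


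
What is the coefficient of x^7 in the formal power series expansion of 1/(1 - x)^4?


The expansion 1/(1 - x)^r = sum_{k>=0} C(k + r - 1, r - 1) x^k follows from the multiset / negative-binomial theorem (or from repeated differentiation of the geometric series).
For r = 4 and k = 7:
C(10, 3) = 3628800 / (6 * 5040) = 120.

120


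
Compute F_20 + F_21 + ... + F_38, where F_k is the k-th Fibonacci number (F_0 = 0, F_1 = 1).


Use the identity sum_{k=0}^{N} F_k = F_{N+2} - 1 (which follows from F_{k+2} - F_{k+1} = F_k). Then
sum_{k=20}^{38} F_k = (F_{40} - 1) - (F_{21} - 1) = F_{40} - F_{21}.
Computing: F_{40} = 102334155, F_{21} = 10946, so
Sum = 102334155 - 10946 = 102323209.

102323209


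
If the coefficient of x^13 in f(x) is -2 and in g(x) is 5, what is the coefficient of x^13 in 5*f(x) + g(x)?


Scalar multiplication scales coefficients: 5 * -2 = -10.
Then add the g coefficient: -10 + 5
= -5

-5


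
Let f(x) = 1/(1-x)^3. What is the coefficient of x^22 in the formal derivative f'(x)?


Differentiate: d/dx [ 1/(1-x)^r ] = r / (1-x)^(r+1).
Here r = 3, so f'(x) = 3 / (1-x)^4.
The expansion of 1/(1-x)^(r+1) has coefficient of x^n equal to C(n+r, r).
So the coefficient of x^22 in f'(x) is
3 * C(25, 3) = 3 * 2300 = 6900

6900


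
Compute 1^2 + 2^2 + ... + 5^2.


This power sum has a closed form given by Faulhaber's formula
sum_{k=1}^{m} k^p = (1 / (p + 1)) * sum_{j=0}^{p} C(p + 1, j) B_j m^(p + 1 - j),
but for small m direct computation is fastest:
1 + 4 + 9 + 16 + 25 = 55.

55


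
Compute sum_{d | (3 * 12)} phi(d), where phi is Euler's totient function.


First, 3 * 12 = 36. One classical identity is sum_{d | n} phi(d) = n (each k in [1, n] has a unique gcd with n, and among the k's with gcd(k, n) = n/d there are phi(d) of them). So the sum equals 36. We also verify directly:
Divisors of 36: 1, 2, 3, 4, 6, 9, 12, 18, 36.
phi values: 1, 1, 2, 2, 2, 6, 4, 6, 12.
Sum = 36.

36


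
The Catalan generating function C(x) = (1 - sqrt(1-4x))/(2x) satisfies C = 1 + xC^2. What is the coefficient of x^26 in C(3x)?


Substituting x -> 3x scales the n-th coefficient by 3^n, so [x^26] C(3x) = 3^26 * C_26.
C_26 = C(2*26, 26)/(27) = 495918532948104/27 = 18367353072152.
So 3^26 * 18367353072152 = 2541865828329 * 18367353072152 = 46687347130956846382594008.

46687347130956846382594008


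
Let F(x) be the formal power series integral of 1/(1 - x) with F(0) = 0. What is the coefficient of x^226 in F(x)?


1/(1 - x) = sum_{k>=0} x^k. Integrating termwise and using F(0) = 0 gives
F(x) = sum_{k>=0} x^(k+1) / (k+1) = sum_{m>=1} x^m / m = -ln(1 - x).
So the coefficient of x^226 is 1/226 = 1/226.

1/226


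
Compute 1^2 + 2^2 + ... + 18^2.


This power sum has a closed form given by Faulhaber's formula
sum_{k=1}^{m} k^p = (1 / (p + 1)) * sum_{j=0}^{p} C(p + 1, j) B_j m^(p + 1 - j),
but for small m direct computation is fastest:
1 + 4 + 9 + 16 + 25 + 36 + 49 + 64 + 81 + 100 + 121 + 144 + 169 + 196 + 225 + 256 + 289 + 324 = 2109.

2109


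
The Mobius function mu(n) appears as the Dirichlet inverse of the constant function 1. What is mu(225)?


225 has a squared prime factor, so mu(225) = 0.
Factorization reveals a repeated prime.

0


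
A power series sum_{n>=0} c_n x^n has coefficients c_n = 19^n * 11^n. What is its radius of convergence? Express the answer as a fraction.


By the root test (Cauchy-Hadamard), the radius is R = 1 / limsup_n |c_n|^(1/n).
Here |c_n|^(1/n) = (19^n * 11^n)^(1/n) = 19 * 11 = 209 for all n.
So R = 1/209 = 1/209.

1/209


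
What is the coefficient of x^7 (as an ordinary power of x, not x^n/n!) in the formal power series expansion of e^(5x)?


The exponential series is e^y = sum_{k>=0} y^k / k!. Substituting y = 5x gives
e^(5x) = sum_{k>=0} 5^k x^k / k!.
So the coefficient of x^n is a^n/n! with a = 5, n = 7:
5^7 / 7! = 78125/5040 = 15625/1008

15625/1008


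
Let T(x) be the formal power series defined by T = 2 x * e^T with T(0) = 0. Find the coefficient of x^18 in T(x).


Apply the Lagrange inversion formula: if T = 2 x * phi(T) with phi(t) = e^t, then
[x^n] T = 2^n * (1/n) [t^(n-1)] phi(t)^n = 2^n * (1/n) [t^(n-1)] e^(n t) = 2^n * (1/n) * n^(n-1) / (n-1)! = 2^n * n^(n-1) / n!.
When c = 1 this is the Cayley count of rooted labeled trees on n vertices, divided by n!.
For n = 18: 2^18 * 18^17 / 18! = 262144 * 2185911559738696531968/6402373705728000 = 1332669751402954752/14889875.

1332669751402954752/14889875


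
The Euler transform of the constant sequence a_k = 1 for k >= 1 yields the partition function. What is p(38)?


The Euler transform converts the sequence a_k = 1 into the number of integer partitions.
Using the recurrence or dynamic programming:
p(38) = 26015

26015


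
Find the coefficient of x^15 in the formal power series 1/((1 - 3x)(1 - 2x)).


By partial fractions or Cauchy convolution:
The coefficient equals sum_{k=0}^{15} 3^k * 2^(15-k).
= 42981185

42981185


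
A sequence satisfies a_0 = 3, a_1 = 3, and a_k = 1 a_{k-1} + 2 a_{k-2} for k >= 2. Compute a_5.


The characteristic equation is t^2 - 1 t - 2 = 0, with roots r_1 = 2 and r_2 = -1 (so c_1 = r_1 + r_2, c_2 = -r_1 r_2 as required).
One can use the closed form a_n = A r_1^n + B r_2^n, but direct iteration is more reliable:
a_0 = 3, a_1 = 3, a_2 = 9, a_3 = 15, a_4 = 33, a_5 = 63.
So a_5 = 63.

63


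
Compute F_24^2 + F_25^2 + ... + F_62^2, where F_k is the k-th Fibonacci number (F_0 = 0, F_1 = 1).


There is a standard identity sum_{k=0}^{N} F_k^2 = F_N * F_{N+1} (proved inductively from the telescoping relation F_k^2 = F_k F_{k+1} - F_{k-1} F_k). Then
sum_{k=24}^{62} F_k^2 = F_62 F_63 - F_23 F_24.
Computing: F_62 = 4052739537881, F_63 = 6557470319842, F_23 = 28657, F_24 = 46368.
Sum = 4052739537881 * 6557470319842 - 28657 * 46368 = 26575719233704839016167026.

26575719233704839016167026


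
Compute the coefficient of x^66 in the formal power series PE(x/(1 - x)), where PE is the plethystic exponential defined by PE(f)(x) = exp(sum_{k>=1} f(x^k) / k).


For f(x) = x/(1 - x) we have
sum_{k>=1} f(x^k) / k = sum_{k>=1} (1/k) * x^k / (1 - x^k) = sum_{k, m >= 1} x^(k m) / k,
which after exponentiating simplifies to
PE(x/(1 - x)) = prod_{k>=1} 1 / (1 - x^k).
This is the generating function for the partition function p(n), so the coefficient of x^66 is p(66).
Computing p(66) by dynamic programming over parts 1, 2, ..., 66: p(66) = 2323520.

2323520


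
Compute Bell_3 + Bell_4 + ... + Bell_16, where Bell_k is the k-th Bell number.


Recall Bell_k counts set partitions of a k-set (with Bell_0 = 1 by convention).
Bell_3 through Bell_16: 5, 15, 52, 203, 877, 4140, 21147, 115975, 678570, 4213597, 27644437, 190899322, 1382958545, 10480142147
Sum = 5 + 15 + 52 + 203 + 877 + 4140 + 21147 + 115975 + 678570 + 4213597 + 27644437 + 190899322 + 1382958545 + 10480142147 = 12086679032.

12086679032


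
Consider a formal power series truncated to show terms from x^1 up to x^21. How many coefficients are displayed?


From x^1 to x^21 inclusive, the count is 21 - 1 + 1 = 21.

21


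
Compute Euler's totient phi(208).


phi(n) counts integers in [1, n] coprime to n. Using the multiplicative formula phi(n) = n * prod_{p | n} (1 - 1/p):
208 = 2^4 * 13, so
phi(208) = 208 * (1 - 1/2) * (1 - 1/13) = 96.

96


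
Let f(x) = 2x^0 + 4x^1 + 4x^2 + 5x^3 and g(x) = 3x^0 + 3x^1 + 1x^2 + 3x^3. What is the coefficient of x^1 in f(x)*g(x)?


Cauchy product at x^1:
2*3 + 4*3
= 18

18


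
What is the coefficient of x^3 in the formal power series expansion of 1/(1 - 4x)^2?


The general identity 1/(1 - c x)^r = sum_{k>=0} c^k C(k + r - 1, r - 1) x^k follows by substituting y = c x into 1/(1 - y)^r = sum_{k>=0} C(k + r - 1, r - 1) y^k.
For c = 4, r = 2, k = 3:
4^3 * C(4, 1) = 64 * 4 = 256.

256


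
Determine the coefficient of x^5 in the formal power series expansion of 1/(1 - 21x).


The geometric series identity gives 1/(1 - c x) = sum_{k>=0} c^k x^k, so the coefficient of x^k is c^k.
Here c = 21 and k = 5.
Computing: 21^5 = 4084101

4084101


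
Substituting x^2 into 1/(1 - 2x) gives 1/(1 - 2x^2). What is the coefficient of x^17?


Since 1/(1 - 2x^2) only has even powers of x,
the coefficient of x^17 (odd) is 0.

0


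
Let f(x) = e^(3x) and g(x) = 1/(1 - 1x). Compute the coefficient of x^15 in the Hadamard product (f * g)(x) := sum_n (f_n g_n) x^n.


Expanding: f_k = 3^k/k! (from e^(3x)) and g_k = 1^k (from 1/(1 - 1x)). So the Hadamard coefficient (f * g)_k = 3^k 1^k / k! = (3)^k / k!.
For k = 15: 3^15/15! = 14348907/1307674368000 = 19683/1793792000.

19683/1793792000


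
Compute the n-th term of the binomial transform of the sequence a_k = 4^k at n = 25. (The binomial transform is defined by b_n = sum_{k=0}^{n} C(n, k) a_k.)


With a_k = 4^k, b_n = sum_{k=0}^{n} C(n, k) 4^k = (1 + 4)^n by the binomial theorem.
For n = 25: (1 + 4)^25 = 5^25 = 298023223876953125.

298023223876953125


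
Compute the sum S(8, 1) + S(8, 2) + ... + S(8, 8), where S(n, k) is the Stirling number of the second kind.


By definition, S(n, k) counts partitions of an n-set into exactly k nonempty blocks.
Computing row n = 8 for k = 1..8:
S(8, k): 1, 127, 966, 1701, 1050, 266, 28, 1
Sum = 4140. (This equals Bell_8 since the sum runs over all k.)

4140


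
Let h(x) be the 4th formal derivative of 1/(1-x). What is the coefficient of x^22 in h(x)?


Differentiating 4 times: d^4/dx^4 [1/(1-x)] = 4!/(1-x)^5.
The expansion 1/(1-x)^5 = sum_{k>=0} C(k+4, 4) x^k, so the coefficient of x^n in 4!/(1-x)^5 is 4! * C(n+4, 4).
For n = 22: 24 * C(26, 4) = 24 * 14950 = 358800

358800


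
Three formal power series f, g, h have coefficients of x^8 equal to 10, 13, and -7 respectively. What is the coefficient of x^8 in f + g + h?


Series addition is componentwise:
10 + 13 + -7
= 16

16


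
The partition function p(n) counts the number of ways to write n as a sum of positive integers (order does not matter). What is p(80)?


Using the generating function prod_{k>=1} 1/(1-x^k), we compute p(80).
By dynamic programming over parts 1 through 80:
p(80) = 15796476

15796476
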